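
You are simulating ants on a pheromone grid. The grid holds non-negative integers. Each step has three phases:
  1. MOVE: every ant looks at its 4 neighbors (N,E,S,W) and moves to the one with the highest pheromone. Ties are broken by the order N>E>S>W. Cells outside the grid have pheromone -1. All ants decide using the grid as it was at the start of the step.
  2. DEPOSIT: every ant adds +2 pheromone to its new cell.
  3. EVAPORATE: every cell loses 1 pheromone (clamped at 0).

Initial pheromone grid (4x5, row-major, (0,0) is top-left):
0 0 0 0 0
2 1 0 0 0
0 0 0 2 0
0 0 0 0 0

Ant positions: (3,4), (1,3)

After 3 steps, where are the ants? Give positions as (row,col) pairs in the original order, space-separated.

Step 1: ant0:(3,4)->N->(2,4) | ant1:(1,3)->S->(2,3)
  grid max=3 at (2,3)
Step 2: ant0:(2,4)->W->(2,3) | ant1:(2,3)->E->(2,4)
  grid max=4 at (2,3)
Step 3: ant0:(2,3)->E->(2,4) | ant1:(2,4)->W->(2,3)
  grid max=5 at (2,3)

(2,4) (2,3)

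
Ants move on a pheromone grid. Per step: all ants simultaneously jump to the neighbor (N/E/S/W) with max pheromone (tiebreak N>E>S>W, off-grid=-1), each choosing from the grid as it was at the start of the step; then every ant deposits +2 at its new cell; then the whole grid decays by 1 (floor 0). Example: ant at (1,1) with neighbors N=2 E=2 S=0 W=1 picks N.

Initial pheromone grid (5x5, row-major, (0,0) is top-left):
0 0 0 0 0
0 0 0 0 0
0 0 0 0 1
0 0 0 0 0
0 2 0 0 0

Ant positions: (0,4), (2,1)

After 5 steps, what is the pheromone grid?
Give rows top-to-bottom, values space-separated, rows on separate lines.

After step 1: ants at (1,4),(1,1)
  0 0 0 0 0
  0 1 0 0 1
  0 0 0 0 0
  0 0 0 0 0
  0 1 0 0 0
After step 2: ants at (0,4),(0,1)
  0 1 0 0 1
  0 0 0 0 0
  0 0 0 0 0
  0 0 0 0 0
  0 0 0 0 0
After step 3: ants at (1,4),(0,2)
  0 0 1 0 0
  0 0 0 0 1
  0 0 0 0 0
  0 0 0 0 0
  0 0 0 0 0
After step 4: ants at (0,4),(0,3)
  0 0 0 1 1
  0 0 0 0 0
  0 0 0 0 0
  0 0 0 0 0
  0 0 0 0 0
After step 5: ants at (0,3),(0,4)
  0 0 0 2 2
  0 0 0 0 0
  0 0 0 0 0
  0 0 0 0 0
  0 0 0 0 0

0 0 0 2 2
0 0 0 0 0
0 0 0 0 0
0 0 0 0 0
0 0 0 0 0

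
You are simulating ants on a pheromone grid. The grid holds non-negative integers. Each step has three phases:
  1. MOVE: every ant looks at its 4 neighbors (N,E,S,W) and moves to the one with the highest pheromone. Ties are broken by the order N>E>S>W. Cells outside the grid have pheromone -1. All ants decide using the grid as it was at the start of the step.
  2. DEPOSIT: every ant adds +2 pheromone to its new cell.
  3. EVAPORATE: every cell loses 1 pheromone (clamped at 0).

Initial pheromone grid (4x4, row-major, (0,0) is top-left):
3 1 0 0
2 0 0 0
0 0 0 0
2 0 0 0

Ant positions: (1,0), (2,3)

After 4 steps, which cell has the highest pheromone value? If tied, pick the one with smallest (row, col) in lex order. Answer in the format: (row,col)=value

Answer: (0,0)=3

Derivation:
Step 1: ant0:(1,0)->N->(0,0) | ant1:(2,3)->N->(1,3)
  grid max=4 at (0,0)
Step 2: ant0:(0,0)->S->(1,0) | ant1:(1,3)->N->(0,3)
  grid max=3 at (0,0)
Step 3: ant0:(1,0)->N->(0,0) | ant1:(0,3)->S->(1,3)
  grid max=4 at (0,0)
Step 4: ant0:(0,0)->S->(1,0) | ant1:(1,3)->N->(0,3)
  grid max=3 at (0,0)
Final grid:
  3 0 0 1
  2 0 0 0
  0 0 0 0
  0 0 0 0
Max pheromone 3 at (0,0)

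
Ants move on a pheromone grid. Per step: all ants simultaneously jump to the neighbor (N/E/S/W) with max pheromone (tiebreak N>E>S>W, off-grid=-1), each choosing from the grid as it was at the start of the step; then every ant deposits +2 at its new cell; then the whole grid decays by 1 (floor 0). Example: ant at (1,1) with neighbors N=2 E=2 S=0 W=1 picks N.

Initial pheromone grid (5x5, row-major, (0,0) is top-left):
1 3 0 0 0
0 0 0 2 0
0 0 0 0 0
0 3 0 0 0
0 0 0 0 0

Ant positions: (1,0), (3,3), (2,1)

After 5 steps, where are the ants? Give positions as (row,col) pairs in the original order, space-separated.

Step 1: ant0:(1,0)->N->(0,0) | ant1:(3,3)->N->(2,3) | ant2:(2,1)->S->(3,1)
  grid max=4 at (3,1)
Step 2: ant0:(0,0)->E->(0,1) | ant1:(2,3)->N->(1,3) | ant2:(3,1)->N->(2,1)
  grid max=3 at (0,1)
Step 3: ant0:(0,1)->W->(0,0) | ant1:(1,3)->N->(0,3) | ant2:(2,1)->S->(3,1)
  grid max=4 at (3,1)
Step 4: ant0:(0,0)->E->(0,1) | ant1:(0,3)->S->(1,3) | ant2:(3,1)->N->(2,1)
  grid max=3 at (0,1)
Step 5: ant0:(0,1)->W->(0,0) | ant1:(1,3)->N->(0,3) | ant2:(2,1)->S->(3,1)
  grid max=4 at (3,1)

(0,0) (0,3) (3,1)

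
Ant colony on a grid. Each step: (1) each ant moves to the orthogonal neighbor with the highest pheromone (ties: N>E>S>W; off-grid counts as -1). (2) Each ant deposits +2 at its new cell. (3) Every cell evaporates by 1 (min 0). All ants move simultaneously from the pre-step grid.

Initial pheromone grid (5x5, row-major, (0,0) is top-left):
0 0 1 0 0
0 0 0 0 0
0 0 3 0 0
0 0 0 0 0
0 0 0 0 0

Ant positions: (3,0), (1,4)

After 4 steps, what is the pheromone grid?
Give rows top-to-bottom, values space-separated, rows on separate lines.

After step 1: ants at (2,0),(0,4)
  0 0 0 0 1
  0 0 0 0 0
  1 0 2 0 0
  0 0 0 0 0
  0 0 0 0 0
After step 2: ants at (1,0),(1,4)
  0 0 0 0 0
  1 0 0 0 1
  0 0 1 0 0
  0 0 0 0 0
  0 0 0 0 0
After step 3: ants at (0,0),(0,4)
  1 0 0 0 1
  0 0 0 0 0
  0 0 0 0 0
  0 0 0 0 0
  0 0 0 0 0
After step 4: ants at (0,1),(1,4)
  0 1 0 0 0
  0 0 0 0 1
  0 0 0 0 0
  0 0 0 0 0
  0 0 0 0 0

0 1 0 0 0
0 0 0 0 1
0 0 0 0 0
0 0 0 0 0
0 0 0 0 0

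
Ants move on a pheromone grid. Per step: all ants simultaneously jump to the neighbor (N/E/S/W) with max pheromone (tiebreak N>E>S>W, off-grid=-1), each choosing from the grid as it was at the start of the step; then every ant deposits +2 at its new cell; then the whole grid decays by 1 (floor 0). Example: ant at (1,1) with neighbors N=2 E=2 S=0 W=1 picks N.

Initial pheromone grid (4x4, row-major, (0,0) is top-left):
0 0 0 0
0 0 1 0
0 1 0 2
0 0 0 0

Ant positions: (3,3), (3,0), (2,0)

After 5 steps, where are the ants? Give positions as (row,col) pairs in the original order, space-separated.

Step 1: ant0:(3,3)->N->(2,3) | ant1:(3,0)->N->(2,0) | ant2:(2,0)->E->(2,1)
  grid max=3 at (2,3)
Step 2: ant0:(2,3)->N->(1,3) | ant1:(2,0)->E->(2,1) | ant2:(2,1)->W->(2,0)
  grid max=3 at (2,1)
Step 3: ant0:(1,3)->S->(2,3) | ant1:(2,1)->W->(2,0) | ant2:(2,0)->E->(2,1)
  grid max=4 at (2,1)
Step 4: ant0:(2,3)->N->(1,3) | ant1:(2,0)->E->(2,1) | ant2:(2,1)->W->(2,0)
  grid max=5 at (2,1)
Step 5: ant0:(1,3)->S->(2,3) | ant1:(2,1)->W->(2,0) | ant2:(2,0)->E->(2,1)
  grid max=6 at (2,1)

(2,3) (2,0) (2,1)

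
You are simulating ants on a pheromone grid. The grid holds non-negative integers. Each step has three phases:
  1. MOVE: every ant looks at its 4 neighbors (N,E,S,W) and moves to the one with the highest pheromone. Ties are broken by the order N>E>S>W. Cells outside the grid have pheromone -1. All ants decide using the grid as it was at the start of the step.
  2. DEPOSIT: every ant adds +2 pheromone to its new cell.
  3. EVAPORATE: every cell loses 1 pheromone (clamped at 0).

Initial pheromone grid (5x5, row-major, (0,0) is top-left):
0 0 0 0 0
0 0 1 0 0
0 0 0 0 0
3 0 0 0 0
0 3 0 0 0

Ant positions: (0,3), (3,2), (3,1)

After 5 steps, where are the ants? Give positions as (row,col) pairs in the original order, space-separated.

Step 1: ant0:(0,3)->E->(0,4) | ant1:(3,2)->N->(2,2) | ant2:(3,1)->S->(4,1)
  grid max=4 at (4,1)
Step 2: ant0:(0,4)->S->(1,4) | ant1:(2,2)->N->(1,2) | ant2:(4,1)->N->(3,1)
  grid max=3 at (4,1)
Step 3: ant0:(1,4)->N->(0,4) | ant1:(1,2)->N->(0,2) | ant2:(3,1)->S->(4,1)
  grid max=4 at (4,1)
Step 4: ant0:(0,4)->S->(1,4) | ant1:(0,2)->E->(0,3) | ant2:(4,1)->N->(3,1)
  grid max=3 at (4,1)
Step 5: ant0:(1,4)->N->(0,4) | ant1:(0,3)->E->(0,4) | ant2:(3,1)->S->(4,1)
  grid max=4 at (4,1)

(0,4) (0,4) (4,1)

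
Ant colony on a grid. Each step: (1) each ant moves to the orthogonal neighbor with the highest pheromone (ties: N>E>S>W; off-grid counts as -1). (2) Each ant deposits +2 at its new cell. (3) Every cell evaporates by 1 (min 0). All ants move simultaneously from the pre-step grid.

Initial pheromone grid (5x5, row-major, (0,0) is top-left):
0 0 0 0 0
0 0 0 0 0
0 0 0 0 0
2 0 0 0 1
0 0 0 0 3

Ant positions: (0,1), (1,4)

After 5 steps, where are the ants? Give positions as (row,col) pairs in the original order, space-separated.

Step 1: ant0:(0,1)->E->(0,2) | ant1:(1,4)->N->(0,4)
  grid max=2 at (4,4)
Step 2: ant0:(0,2)->E->(0,3) | ant1:(0,4)->S->(1,4)
  grid max=1 at (0,3)
Step 3: ant0:(0,3)->E->(0,4) | ant1:(1,4)->N->(0,4)
  grid max=3 at (0,4)
Step 4: ant0:(0,4)->S->(1,4) | ant1:(0,4)->S->(1,4)
  grid max=3 at (1,4)
Step 5: ant0:(1,4)->N->(0,4) | ant1:(1,4)->N->(0,4)
  grid max=5 at (0,4)

(0,4) (0,4)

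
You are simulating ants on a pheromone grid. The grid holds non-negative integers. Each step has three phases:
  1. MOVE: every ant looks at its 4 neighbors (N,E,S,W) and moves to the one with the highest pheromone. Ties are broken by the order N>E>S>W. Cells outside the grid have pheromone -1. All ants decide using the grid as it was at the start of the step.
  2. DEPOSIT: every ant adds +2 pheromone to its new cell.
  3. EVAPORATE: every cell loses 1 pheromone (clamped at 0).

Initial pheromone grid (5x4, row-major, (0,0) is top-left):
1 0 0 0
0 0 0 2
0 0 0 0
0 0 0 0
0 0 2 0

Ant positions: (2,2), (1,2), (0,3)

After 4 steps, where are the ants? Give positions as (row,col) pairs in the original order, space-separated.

Step 1: ant0:(2,2)->N->(1,2) | ant1:(1,2)->E->(1,3) | ant2:(0,3)->S->(1,3)
  grid max=5 at (1,3)
Step 2: ant0:(1,2)->E->(1,3) | ant1:(1,3)->W->(1,2) | ant2:(1,3)->W->(1,2)
  grid max=6 at (1,3)
Step 3: ant0:(1,3)->W->(1,2) | ant1:(1,2)->E->(1,3) | ant2:(1,2)->E->(1,3)
  grid max=9 at (1,3)
Step 4: ant0:(1,2)->E->(1,3) | ant1:(1,3)->W->(1,2) | ant2:(1,3)->W->(1,2)
  grid max=10 at (1,3)

(1,3) (1,2) (1,2)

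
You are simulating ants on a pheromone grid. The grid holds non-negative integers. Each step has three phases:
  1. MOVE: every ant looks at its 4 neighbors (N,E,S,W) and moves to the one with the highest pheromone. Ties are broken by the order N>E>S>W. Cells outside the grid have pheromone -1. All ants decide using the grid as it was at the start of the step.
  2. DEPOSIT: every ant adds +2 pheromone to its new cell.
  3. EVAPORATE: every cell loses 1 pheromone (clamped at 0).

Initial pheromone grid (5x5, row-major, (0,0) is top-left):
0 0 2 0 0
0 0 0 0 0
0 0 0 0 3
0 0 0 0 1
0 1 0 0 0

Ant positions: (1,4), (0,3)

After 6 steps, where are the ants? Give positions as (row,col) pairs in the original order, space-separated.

Step 1: ant0:(1,4)->S->(2,4) | ant1:(0,3)->W->(0,2)
  grid max=4 at (2,4)
Step 2: ant0:(2,4)->N->(1,4) | ant1:(0,2)->E->(0,3)
  grid max=3 at (2,4)
Step 3: ant0:(1,4)->S->(2,4) | ant1:(0,3)->W->(0,2)
  grid max=4 at (2,4)
Step 4: ant0:(2,4)->N->(1,4) | ant1:(0,2)->E->(0,3)
  grid max=3 at (2,4)
Step 5: ant0:(1,4)->S->(2,4) | ant1:(0,3)->W->(0,2)
  grid max=4 at (2,4)
Step 6: ant0:(2,4)->N->(1,4) | ant1:(0,2)->E->(0,3)
  grid max=3 at (2,4)

(1,4) (0,3)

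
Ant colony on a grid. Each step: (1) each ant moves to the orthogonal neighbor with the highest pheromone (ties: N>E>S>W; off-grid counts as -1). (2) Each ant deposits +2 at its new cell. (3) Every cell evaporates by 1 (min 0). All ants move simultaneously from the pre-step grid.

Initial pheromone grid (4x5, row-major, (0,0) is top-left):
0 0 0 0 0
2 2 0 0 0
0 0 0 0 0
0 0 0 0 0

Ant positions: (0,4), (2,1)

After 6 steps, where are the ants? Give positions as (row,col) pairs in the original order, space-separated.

Step 1: ant0:(0,4)->S->(1,4) | ant1:(2,1)->N->(1,1)
  grid max=3 at (1,1)
Step 2: ant0:(1,4)->N->(0,4) | ant1:(1,1)->W->(1,0)
  grid max=2 at (1,0)
Step 3: ant0:(0,4)->S->(1,4) | ant1:(1,0)->E->(1,1)
  grid max=3 at (1,1)
Step 4: ant0:(1,4)->N->(0,4) | ant1:(1,1)->W->(1,0)
  grid max=2 at (1,0)
Step 5: ant0:(0,4)->S->(1,4) | ant1:(1,0)->E->(1,1)
  grid max=3 at (1,1)
Step 6: ant0:(1,4)->N->(0,4) | ant1:(1,1)->W->(1,0)
  grid max=2 at (1,0)

(0,4) (1,0)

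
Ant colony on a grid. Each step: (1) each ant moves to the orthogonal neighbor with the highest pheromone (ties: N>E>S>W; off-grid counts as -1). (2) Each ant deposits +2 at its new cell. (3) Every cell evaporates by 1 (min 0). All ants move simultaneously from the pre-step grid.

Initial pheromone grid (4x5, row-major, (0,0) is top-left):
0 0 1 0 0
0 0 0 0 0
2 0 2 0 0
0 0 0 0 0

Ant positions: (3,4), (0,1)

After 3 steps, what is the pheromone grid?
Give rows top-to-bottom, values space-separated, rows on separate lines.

After step 1: ants at (2,4),(0,2)
  0 0 2 0 0
  0 0 0 0 0
  1 0 1 0 1
  0 0 0 0 0
After step 2: ants at (1,4),(0,3)
  0 0 1 1 0
  0 0 0 0 1
  0 0 0 0 0
  0 0 0 0 0
After step 3: ants at (0,4),(0,2)
  0 0 2 0 1
  0 0 0 0 0
  0 0 0 0 0
  0 0 0 0 0

0 0 2 0 1
0 0 0 0 0
0 0 0 0 0
0 0 0 0 0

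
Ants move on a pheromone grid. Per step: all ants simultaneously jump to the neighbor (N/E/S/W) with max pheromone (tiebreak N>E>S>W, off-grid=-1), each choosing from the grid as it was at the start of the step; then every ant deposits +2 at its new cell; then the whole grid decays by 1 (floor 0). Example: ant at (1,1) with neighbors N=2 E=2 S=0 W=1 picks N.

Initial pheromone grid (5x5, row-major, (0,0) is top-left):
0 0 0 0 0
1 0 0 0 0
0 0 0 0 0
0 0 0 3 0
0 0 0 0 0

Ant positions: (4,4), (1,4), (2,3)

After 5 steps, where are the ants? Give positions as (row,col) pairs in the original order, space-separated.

Step 1: ant0:(4,4)->N->(3,4) | ant1:(1,4)->N->(0,4) | ant2:(2,3)->S->(3,3)
  grid max=4 at (3,3)
Step 2: ant0:(3,4)->W->(3,3) | ant1:(0,4)->S->(1,4) | ant2:(3,3)->E->(3,4)
  grid max=5 at (3,3)
Step 3: ant0:(3,3)->E->(3,4) | ant1:(1,4)->N->(0,4) | ant2:(3,4)->W->(3,3)
  grid max=6 at (3,3)
Step 4: ant0:(3,4)->W->(3,3) | ant1:(0,4)->S->(1,4) | ant2:(3,3)->E->(3,4)
  grid max=7 at (3,3)
Step 5: ant0:(3,3)->E->(3,4) | ant1:(1,4)->N->(0,4) | ant2:(3,4)->W->(3,3)
  grid max=8 at (3,3)

(3,4) (0,4) (3,3)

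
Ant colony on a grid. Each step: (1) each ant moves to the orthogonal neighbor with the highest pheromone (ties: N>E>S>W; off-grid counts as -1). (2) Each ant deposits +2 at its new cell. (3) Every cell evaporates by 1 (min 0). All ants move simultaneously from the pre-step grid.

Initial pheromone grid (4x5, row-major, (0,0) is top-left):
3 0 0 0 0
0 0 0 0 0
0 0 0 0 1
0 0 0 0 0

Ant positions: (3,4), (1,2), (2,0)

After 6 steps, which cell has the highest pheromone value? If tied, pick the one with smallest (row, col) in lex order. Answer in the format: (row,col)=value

Step 1: ant0:(3,4)->N->(2,4) | ant1:(1,2)->N->(0,2) | ant2:(2,0)->N->(1,0)
  grid max=2 at (0,0)
Step 2: ant0:(2,4)->N->(1,4) | ant1:(0,2)->E->(0,3) | ant2:(1,0)->N->(0,0)
  grid max=3 at (0,0)
Step 3: ant0:(1,4)->S->(2,4) | ant1:(0,3)->E->(0,4) | ant2:(0,0)->E->(0,1)
  grid max=2 at (0,0)
Step 4: ant0:(2,4)->N->(1,4) | ant1:(0,4)->S->(1,4) | ant2:(0,1)->W->(0,0)
  grid max=3 at (0,0)
Step 5: ant0:(1,4)->S->(2,4) | ant1:(1,4)->S->(2,4) | ant2:(0,0)->E->(0,1)
  grid max=4 at (2,4)
Step 6: ant0:(2,4)->N->(1,4) | ant1:(2,4)->N->(1,4) | ant2:(0,1)->W->(0,0)
  grid max=5 at (1,4)
Final grid:
  3 0 0 0 0
  0 0 0 0 5
  0 0 0 0 3
  0 0 0 0 0
Max pheromone 5 at (1,4)

Answer: (1,4)=5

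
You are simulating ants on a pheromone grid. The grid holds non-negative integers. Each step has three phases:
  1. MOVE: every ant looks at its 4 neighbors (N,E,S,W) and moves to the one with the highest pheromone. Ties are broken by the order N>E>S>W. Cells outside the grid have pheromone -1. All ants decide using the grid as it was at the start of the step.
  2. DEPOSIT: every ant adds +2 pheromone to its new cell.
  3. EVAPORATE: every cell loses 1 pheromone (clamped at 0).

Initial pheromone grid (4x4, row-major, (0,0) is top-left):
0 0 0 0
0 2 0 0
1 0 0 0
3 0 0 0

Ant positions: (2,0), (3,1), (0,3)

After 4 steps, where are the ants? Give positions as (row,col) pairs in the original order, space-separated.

Step 1: ant0:(2,0)->S->(3,0) | ant1:(3,1)->W->(3,0) | ant2:(0,3)->S->(1,3)
  grid max=6 at (3,0)
Step 2: ant0:(3,0)->N->(2,0) | ant1:(3,0)->N->(2,0) | ant2:(1,3)->N->(0,3)
  grid max=5 at (3,0)
Step 3: ant0:(2,0)->S->(3,0) | ant1:(2,0)->S->(3,0) | ant2:(0,3)->S->(1,3)
  grid max=8 at (3,0)
Step 4: ant0:(3,0)->N->(2,0) | ant1:(3,0)->N->(2,0) | ant2:(1,3)->N->(0,3)
  grid max=7 at (3,0)

(2,0) (2,0) (0,3)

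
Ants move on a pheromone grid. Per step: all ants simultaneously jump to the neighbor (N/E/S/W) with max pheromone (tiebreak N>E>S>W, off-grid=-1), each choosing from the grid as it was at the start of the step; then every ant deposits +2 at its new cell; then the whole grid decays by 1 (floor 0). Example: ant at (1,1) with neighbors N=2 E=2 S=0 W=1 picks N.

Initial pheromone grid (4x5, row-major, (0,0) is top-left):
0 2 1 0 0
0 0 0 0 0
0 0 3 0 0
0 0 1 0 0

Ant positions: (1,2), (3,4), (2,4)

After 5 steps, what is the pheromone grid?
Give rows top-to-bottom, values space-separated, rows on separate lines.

After step 1: ants at (2,2),(2,4),(1,4)
  0 1 0 0 0
  0 0 0 0 1
  0 0 4 0 1
  0 0 0 0 0
After step 2: ants at (1,2),(1,4),(2,4)
  0 0 0 0 0
  0 0 1 0 2
  0 0 3 0 2
  0 0 0 0 0
After step 3: ants at (2,2),(2,4),(1,4)
  0 0 0 0 0
  0 0 0 0 3
  0 0 4 0 3
  0 0 0 0 0
After step 4: ants at (1,2),(1,4),(2,4)
  0 0 0 0 0
  0 0 1 0 4
  0 0 3 0 4
  0 0 0 0 0
After step 5: ants at (2,2),(2,4),(1,4)
  0 0 0 0 0
  0 0 0 0 5
  0 0 4 0 5
  0 0 0 0 0

0 0 0 0 0
0 0 0 0 5
0 0 4 0 5
0 0 0 0 0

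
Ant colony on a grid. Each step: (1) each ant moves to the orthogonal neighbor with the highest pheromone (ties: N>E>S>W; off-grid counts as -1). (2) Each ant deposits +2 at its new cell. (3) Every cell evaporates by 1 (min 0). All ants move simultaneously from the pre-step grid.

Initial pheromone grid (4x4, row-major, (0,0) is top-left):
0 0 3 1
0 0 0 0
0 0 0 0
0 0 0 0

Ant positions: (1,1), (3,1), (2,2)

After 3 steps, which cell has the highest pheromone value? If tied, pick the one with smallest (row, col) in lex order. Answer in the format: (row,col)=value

Answer: (0,2)=4

Derivation:
Step 1: ant0:(1,1)->N->(0,1) | ant1:(3,1)->N->(2,1) | ant2:(2,2)->N->(1,2)
  grid max=2 at (0,2)
Step 2: ant0:(0,1)->E->(0,2) | ant1:(2,1)->N->(1,1) | ant2:(1,2)->N->(0,2)
  grid max=5 at (0,2)
Step 3: ant0:(0,2)->E->(0,3) | ant1:(1,1)->N->(0,1) | ant2:(0,2)->E->(0,3)
  grid max=4 at (0,2)
Final grid:
  0 1 4 3
  0 0 0 0
  0 0 0 0
  0 0 0 0
Max pheromone 4 at (0,2)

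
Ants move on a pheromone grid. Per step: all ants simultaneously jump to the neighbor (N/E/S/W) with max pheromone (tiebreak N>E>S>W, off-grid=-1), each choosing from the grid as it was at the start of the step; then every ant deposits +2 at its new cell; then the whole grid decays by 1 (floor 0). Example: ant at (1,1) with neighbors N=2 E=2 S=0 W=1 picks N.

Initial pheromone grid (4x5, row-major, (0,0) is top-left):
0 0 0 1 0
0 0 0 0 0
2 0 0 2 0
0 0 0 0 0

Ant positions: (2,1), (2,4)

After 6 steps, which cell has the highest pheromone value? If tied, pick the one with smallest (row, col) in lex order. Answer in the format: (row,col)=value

Step 1: ant0:(2,1)->W->(2,0) | ant1:(2,4)->W->(2,3)
  grid max=3 at (2,0)
Step 2: ant0:(2,0)->N->(1,0) | ant1:(2,3)->N->(1,3)
  grid max=2 at (2,0)
Step 3: ant0:(1,0)->S->(2,0) | ant1:(1,3)->S->(2,3)
  grid max=3 at (2,0)
Step 4: ant0:(2,0)->N->(1,0) | ant1:(2,3)->N->(1,3)
  grid max=2 at (2,0)
Step 5: ant0:(1,0)->S->(2,0) | ant1:(1,3)->S->(2,3)
  grid max=3 at (2,0)
Step 6: ant0:(2,0)->N->(1,0) | ant1:(2,3)->N->(1,3)
  grid max=2 at (2,0)
Final grid:
  0 0 0 0 0
  1 0 0 1 0
  2 0 0 2 0
  0 0 0 0 0
Max pheromone 2 at (2,0)

Answer: (2,0)=2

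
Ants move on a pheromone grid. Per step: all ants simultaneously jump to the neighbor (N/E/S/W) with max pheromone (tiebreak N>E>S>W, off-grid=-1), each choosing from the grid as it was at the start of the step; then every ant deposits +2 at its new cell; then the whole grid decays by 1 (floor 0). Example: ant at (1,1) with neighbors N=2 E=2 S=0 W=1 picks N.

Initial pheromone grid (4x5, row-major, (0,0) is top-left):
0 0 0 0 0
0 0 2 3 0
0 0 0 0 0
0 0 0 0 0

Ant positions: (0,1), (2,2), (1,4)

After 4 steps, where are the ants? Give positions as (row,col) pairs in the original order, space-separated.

Step 1: ant0:(0,1)->E->(0,2) | ant1:(2,2)->N->(1,2) | ant2:(1,4)->W->(1,3)
  grid max=4 at (1,3)
Step 2: ant0:(0,2)->S->(1,2) | ant1:(1,2)->E->(1,3) | ant2:(1,3)->W->(1,2)
  grid max=6 at (1,2)
Step 3: ant0:(1,2)->E->(1,3) | ant1:(1,3)->W->(1,2) | ant2:(1,2)->E->(1,3)
  grid max=8 at (1,3)
Step 4: ant0:(1,3)->W->(1,2) | ant1:(1,2)->E->(1,3) | ant2:(1,3)->W->(1,2)
  grid max=10 at (1,2)

(1,2) (1,3) (1,2)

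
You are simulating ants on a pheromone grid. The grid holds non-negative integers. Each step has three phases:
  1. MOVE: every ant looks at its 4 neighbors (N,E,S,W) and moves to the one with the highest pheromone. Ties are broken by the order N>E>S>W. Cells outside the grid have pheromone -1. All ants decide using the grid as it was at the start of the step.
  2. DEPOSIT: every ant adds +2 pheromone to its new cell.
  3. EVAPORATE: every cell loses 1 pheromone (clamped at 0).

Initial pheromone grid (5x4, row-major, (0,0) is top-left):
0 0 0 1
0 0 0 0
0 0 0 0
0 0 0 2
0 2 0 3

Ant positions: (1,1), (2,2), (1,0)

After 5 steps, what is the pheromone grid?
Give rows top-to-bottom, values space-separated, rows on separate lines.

After step 1: ants at (0,1),(1,2),(0,0)
  1 1 0 0
  0 0 1 0
  0 0 0 0
  0 0 0 1
  0 1 0 2
After step 2: ants at (0,0),(0,2),(0,1)
  2 2 1 0
  0 0 0 0
  0 0 0 0
  0 0 0 0
  0 0 0 1
After step 3: ants at (0,1),(0,1),(0,0)
  3 5 0 0
  0 0 0 0
  0 0 0 0
  0 0 0 0
  0 0 0 0
After step 4: ants at (0,0),(0,0),(0,1)
  6 6 0 0
  0 0 0 0
  0 0 0 0
  0 0 0 0
  0 0 0 0
After step 5: ants at (0,1),(0,1),(0,0)
  7 9 0 0
  0 0 0 0
  0 0 0 0
  0 0 0 0
  0 0 0 0

7 9 0 0
0 0 0 0
0 0 0 0
0 0 0 0
0 0 0 0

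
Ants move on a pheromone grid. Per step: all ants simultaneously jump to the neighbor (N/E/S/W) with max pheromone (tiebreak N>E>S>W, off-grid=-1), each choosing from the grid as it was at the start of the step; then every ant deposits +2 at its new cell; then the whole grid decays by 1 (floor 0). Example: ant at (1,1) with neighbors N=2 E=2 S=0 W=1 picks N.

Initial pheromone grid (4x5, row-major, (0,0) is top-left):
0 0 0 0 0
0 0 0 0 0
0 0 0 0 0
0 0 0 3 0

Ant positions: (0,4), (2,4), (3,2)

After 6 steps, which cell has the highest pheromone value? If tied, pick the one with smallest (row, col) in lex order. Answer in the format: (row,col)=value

Answer: (0,4)=7

Derivation:
Step 1: ant0:(0,4)->S->(1,4) | ant1:(2,4)->N->(1,4) | ant2:(3,2)->E->(3,3)
  grid max=4 at (3,3)
Step 2: ant0:(1,4)->N->(0,4) | ant1:(1,4)->N->(0,4) | ant2:(3,3)->N->(2,3)
  grid max=3 at (0,4)
Step 3: ant0:(0,4)->S->(1,4) | ant1:(0,4)->S->(1,4) | ant2:(2,3)->S->(3,3)
  grid max=5 at (1,4)
Step 4: ant0:(1,4)->N->(0,4) | ant1:(1,4)->N->(0,4) | ant2:(3,3)->N->(2,3)
  grid max=5 at (0,4)
Step 5: ant0:(0,4)->S->(1,4) | ant1:(0,4)->S->(1,4) | ant2:(2,3)->S->(3,3)
  grid max=7 at (1,4)
Step 6: ant0:(1,4)->N->(0,4) | ant1:(1,4)->N->(0,4) | ant2:(3,3)->N->(2,3)
  grid max=7 at (0,4)
Final grid:
  0 0 0 0 7
  0 0 0 0 6
  0 0 0 1 0
  0 0 0 3 0
Max pheromone 7 at (0,4)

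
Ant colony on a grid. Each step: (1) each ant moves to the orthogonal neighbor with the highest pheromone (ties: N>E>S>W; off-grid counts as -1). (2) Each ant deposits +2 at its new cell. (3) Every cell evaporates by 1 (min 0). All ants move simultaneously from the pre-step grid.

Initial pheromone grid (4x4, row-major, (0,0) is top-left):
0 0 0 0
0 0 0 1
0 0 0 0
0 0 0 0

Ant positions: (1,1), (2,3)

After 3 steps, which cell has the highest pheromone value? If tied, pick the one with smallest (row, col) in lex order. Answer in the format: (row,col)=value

Step 1: ant0:(1,1)->N->(0,1) | ant1:(2,3)->N->(1,3)
  grid max=2 at (1,3)
Step 2: ant0:(0,1)->E->(0,2) | ant1:(1,3)->N->(0,3)
  grid max=1 at (0,2)
Step 3: ant0:(0,2)->E->(0,3) | ant1:(0,3)->S->(1,3)
  grid max=2 at (0,3)
Final grid:
  0 0 0 2
  0 0 0 2
  0 0 0 0
  0 0 0 0
Max pheromone 2 at (0,3)

Answer: (0,3)=2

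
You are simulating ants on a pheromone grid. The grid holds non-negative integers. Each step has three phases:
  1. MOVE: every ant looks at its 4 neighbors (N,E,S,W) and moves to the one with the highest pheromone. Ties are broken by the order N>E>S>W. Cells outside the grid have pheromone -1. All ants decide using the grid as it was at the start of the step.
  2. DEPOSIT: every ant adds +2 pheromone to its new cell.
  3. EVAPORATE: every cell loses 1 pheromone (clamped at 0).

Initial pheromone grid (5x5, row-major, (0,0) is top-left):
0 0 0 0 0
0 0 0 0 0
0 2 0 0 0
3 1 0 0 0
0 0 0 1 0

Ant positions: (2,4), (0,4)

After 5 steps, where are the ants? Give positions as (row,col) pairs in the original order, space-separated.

Step 1: ant0:(2,4)->N->(1,4) | ant1:(0,4)->S->(1,4)
  grid max=3 at (1,4)
Step 2: ant0:(1,4)->N->(0,4) | ant1:(1,4)->N->(0,4)
  grid max=3 at (0,4)
Step 3: ant0:(0,4)->S->(1,4) | ant1:(0,4)->S->(1,4)
  grid max=5 at (1,4)
Step 4: ant0:(1,4)->N->(0,4) | ant1:(1,4)->N->(0,4)
  grid max=5 at (0,4)
Step 5: ant0:(0,4)->S->(1,4) | ant1:(0,4)->S->(1,4)
  grid max=7 at (1,4)

(1,4) (1,4)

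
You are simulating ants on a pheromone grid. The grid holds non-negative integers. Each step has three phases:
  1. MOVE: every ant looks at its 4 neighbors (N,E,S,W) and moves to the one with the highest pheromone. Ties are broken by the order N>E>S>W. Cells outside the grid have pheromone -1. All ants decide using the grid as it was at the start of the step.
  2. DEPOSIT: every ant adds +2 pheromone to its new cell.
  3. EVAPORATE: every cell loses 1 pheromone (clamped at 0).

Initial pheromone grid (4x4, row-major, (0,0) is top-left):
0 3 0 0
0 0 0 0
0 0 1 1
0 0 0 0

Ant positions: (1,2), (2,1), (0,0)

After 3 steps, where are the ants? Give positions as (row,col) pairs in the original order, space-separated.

Step 1: ant0:(1,2)->S->(2,2) | ant1:(2,1)->E->(2,2) | ant2:(0,0)->E->(0,1)
  grid max=4 at (0,1)
Step 2: ant0:(2,2)->N->(1,2) | ant1:(2,2)->N->(1,2) | ant2:(0,1)->E->(0,2)
  grid max=3 at (0,1)
Step 3: ant0:(1,2)->S->(2,2) | ant1:(1,2)->S->(2,2) | ant2:(0,2)->S->(1,2)
  grid max=6 at (2,2)

(2,2) (2,2) (1,2)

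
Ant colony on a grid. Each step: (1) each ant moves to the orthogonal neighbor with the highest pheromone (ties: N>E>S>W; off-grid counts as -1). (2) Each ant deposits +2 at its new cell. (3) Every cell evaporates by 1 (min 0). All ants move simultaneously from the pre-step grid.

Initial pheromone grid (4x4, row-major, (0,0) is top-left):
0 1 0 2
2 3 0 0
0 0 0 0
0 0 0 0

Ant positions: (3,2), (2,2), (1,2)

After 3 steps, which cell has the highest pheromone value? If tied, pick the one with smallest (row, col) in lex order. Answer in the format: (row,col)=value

Step 1: ant0:(3,2)->N->(2,2) | ant1:(2,2)->N->(1,2) | ant2:(1,2)->W->(1,1)
  grid max=4 at (1,1)
Step 2: ant0:(2,2)->N->(1,2) | ant1:(1,2)->W->(1,1) | ant2:(1,1)->E->(1,2)
  grid max=5 at (1,1)
Step 3: ant0:(1,2)->W->(1,1) | ant1:(1,1)->E->(1,2) | ant2:(1,2)->W->(1,1)
  grid max=8 at (1,1)
Final grid:
  0 0 0 0
  0 8 5 0
  0 0 0 0
  0 0 0 0
Max pheromone 8 at (1,1)

Answer: (1,1)=8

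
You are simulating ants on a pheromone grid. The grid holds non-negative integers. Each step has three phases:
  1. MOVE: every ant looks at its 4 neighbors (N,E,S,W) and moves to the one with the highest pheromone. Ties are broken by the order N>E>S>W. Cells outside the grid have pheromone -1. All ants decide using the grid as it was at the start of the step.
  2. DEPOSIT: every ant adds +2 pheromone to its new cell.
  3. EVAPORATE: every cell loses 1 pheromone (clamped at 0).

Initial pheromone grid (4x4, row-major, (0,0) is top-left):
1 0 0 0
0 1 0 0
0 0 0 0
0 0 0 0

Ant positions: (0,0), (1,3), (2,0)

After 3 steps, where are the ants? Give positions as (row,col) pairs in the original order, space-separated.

Step 1: ant0:(0,0)->E->(0,1) | ant1:(1,3)->N->(0,3) | ant2:(2,0)->N->(1,0)
  grid max=1 at (0,1)
Step 2: ant0:(0,1)->E->(0,2) | ant1:(0,3)->S->(1,3) | ant2:(1,0)->N->(0,0)
  grid max=1 at (0,0)
Step 3: ant0:(0,2)->E->(0,3) | ant1:(1,3)->N->(0,3) | ant2:(0,0)->E->(0,1)
  grid max=3 at (0,3)

(0,3) (0,3) (0,1)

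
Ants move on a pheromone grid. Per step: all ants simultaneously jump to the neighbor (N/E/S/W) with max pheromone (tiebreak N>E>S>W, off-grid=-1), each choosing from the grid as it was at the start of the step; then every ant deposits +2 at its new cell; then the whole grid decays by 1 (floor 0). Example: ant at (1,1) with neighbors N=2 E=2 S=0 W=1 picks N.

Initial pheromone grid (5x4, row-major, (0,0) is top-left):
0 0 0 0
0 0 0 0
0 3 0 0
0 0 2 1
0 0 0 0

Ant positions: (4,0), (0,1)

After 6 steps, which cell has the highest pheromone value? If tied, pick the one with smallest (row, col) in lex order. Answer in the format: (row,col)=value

Answer: (0,3)=1

Derivation:
Step 1: ant0:(4,0)->N->(3,0) | ant1:(0,1)->E->(0,2)
  grid max=2 at (2,1)
Step 2: ant0:(3,0)->N->(2,0) | ant1:(0,2)->E->(0,3)
  grid max=1 at (0,3)
Step 3: ant0:(2,0)->E->(2,1) | ant1:(0,3)->S->(1,3)
  grid max=2 at (2,1)
Step 4: ant0:(2,1)->N->(1,1) | ant1:(1,3)->N->(0,3)
  grid max=1 at (0,3)
Step 5: ant0:(1,1)->S->(2,1) | ant1:(0,3)->S->(1,3)
  grid max=2 at (2,1)
Step 6: ant0:(2,1)->N->(1,1) | ant1:(1,3)->N->(0,3)
  grid max=1 at (0,3)
Final grid:
  0 0 0 1
  0 1 0 0
  0 1 0 0
  0 0 0 0
  0 0 0 0
Max pheromone 1 at (0,3)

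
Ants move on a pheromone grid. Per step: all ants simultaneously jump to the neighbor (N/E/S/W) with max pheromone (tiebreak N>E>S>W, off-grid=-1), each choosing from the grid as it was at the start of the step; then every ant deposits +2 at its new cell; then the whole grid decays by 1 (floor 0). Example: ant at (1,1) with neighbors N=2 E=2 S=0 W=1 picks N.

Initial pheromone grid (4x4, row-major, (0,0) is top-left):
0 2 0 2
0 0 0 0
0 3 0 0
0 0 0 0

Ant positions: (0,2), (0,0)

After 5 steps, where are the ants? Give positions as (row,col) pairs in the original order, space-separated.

Step 1: ant0:(0,2)->E->(0,3) | ant1:(0,0)->E->(0,1)
  grid max=3 at (0,1)
Step 2: ant0:(0,3)->S->(1,3) | ant1:(0,1)->E->(0,2)
  grid max=2 at (0,1)
Step 3: ant0:(1,3)->N->(0,3) | ant1:(0,2)->E->(0,3)
  grid max=5 at (0,3)
Step 4: ant0:(0,3)->S->(1,3) | ant1:(0,3)->S->(1,3)
  grid max=4 at (0,3)
Step 5: ant0:(1,3)->N->(0,3) | ant1:(1,3)->N->(0,3)
  grid max=7 at (0,3)

(0,3) (0,3)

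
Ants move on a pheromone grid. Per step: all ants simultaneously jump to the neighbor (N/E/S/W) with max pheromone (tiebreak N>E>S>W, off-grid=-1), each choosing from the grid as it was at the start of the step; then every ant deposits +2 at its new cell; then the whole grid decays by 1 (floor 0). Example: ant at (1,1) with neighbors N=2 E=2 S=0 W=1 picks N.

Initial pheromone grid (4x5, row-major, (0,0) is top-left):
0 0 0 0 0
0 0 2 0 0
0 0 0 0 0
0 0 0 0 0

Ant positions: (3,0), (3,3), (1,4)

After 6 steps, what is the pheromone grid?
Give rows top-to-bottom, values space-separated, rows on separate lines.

After step 1: ants at (2,0),(2,3),(0,4)
  0 0 0 0 1
  0 0 1 0 0
  1 0 0 1 0
  0 0 0 0 0
After step 2: ants at (1,0),(1,3),(1,4)
  0 0 0 0 0
  1 0 0 1 1
  0 0 0 0 0
  0 0 0 0 0
After step 3: ants at (0,0),(1,4),(1,3)
  1 0 0 0 0
  0 0 0 2 2
  0 0 0 0 0
  0 0 0 0 0
After step 4: ants at (0,1),(1,3),(1,4)
  0 1 0 0 0
  0 0 0 3 3
  0 0 0 0 0
  0 0 0 0 0
After step 5: ants at (0,2),(1,4),(1,3)
  0 0 1 0 0
  0 0 0 4 4
  0 0 0 0 0
  0 0 0 0 0
After step 6: ants at (0,3),(1,3),(1,4)
  0 0 0 1 0
  0 0 0 5 5
  0 0 0 0 0
  0 0 0 0 0

0 0 0 1 0
0 0 0 5 5
0 0 0 0 0
0 0 0 0 0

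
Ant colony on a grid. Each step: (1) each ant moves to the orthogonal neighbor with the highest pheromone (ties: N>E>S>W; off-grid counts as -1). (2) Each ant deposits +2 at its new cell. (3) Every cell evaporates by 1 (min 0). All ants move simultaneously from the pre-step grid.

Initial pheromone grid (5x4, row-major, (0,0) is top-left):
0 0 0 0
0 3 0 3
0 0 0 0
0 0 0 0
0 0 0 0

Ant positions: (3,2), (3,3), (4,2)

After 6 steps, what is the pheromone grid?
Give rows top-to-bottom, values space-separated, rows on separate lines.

After step 1: ants at (2,2),(2,3),(3,2)
  0 0 0 0
  0 2 0 2
  0 0 1 1
  0 0 1 0
  0 0 0 0
After step 2: ants at (2,3),(1,3),(2,2)
  0 0 0 0
  0 1 0 3
  0 0 2 2
  0 0 0 0
  0 0 0 0
After step 3: ants at (1,3),(2,3),(2,3)
  0 0 0 0
  0 0 0 4
  0 0 1 5
  0 0 0 0
  0 0 0 0
After step 4: ants at (2,3),(1,3),(1,3)
  0 0 0 0
  0 0 0 7
  0 0 0 6
  0 0 0 0
  0 0 0 0
After step 5: ants at (1,3),(2,3),(2,3)
  0 0 0 0
  0 0 0 8
  0 0 0 9
  0 0 0 0
  0 0 0 0
After step 6: ants at (2,3),(1,3),(1,3)
  0 0 0 0
  0 0 0 11
  0 0 0 10
  0 0 0 0
  0 0 0 0

0 0 0 0
0 0 0 11
0 0 0 10
0 0 0 0
0 0 0 0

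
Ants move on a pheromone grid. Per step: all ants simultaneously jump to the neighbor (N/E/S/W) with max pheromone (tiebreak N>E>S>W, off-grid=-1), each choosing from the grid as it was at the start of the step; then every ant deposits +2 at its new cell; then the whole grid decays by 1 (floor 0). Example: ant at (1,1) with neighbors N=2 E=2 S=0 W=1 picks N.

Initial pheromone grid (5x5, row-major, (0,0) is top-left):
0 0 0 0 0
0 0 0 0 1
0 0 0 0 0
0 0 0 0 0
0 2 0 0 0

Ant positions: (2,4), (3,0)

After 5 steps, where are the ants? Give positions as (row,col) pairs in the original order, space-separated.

Step 1: ant0:(2,4)->N->(1,4) | ant1:(3,0)->N->(2,0)
  grid max=2 at (1,4)
Step 2: ant0:(1,4)->N->(0,4) | ant1:(2,0)->N->(1,0)
  grid max=1 at (0,4)
Step 3: ant0:(0,4)->S->(1,4) | ant1:(1,0)->N->(0,0)
  grid max=2 at (1,4)
Step 4: ant0:(1,4)->N->(0,4) | ant1:(0,0)->E->(0,1)
  grid max=1 at (0,1)
Step 5: ant0:(0,4)->S->(1,4) | ant1:(0,1)->E->(0,2)
  grid max=2 at (1,4)

(1,4) (0,2)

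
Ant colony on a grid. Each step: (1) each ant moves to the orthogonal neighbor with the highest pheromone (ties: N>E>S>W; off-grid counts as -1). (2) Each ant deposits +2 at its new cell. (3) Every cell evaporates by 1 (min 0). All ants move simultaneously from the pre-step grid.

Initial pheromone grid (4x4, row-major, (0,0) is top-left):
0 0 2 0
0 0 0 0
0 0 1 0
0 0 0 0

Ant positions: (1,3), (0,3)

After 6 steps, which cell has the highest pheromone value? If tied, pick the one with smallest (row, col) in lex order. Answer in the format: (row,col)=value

Step 1: ant0:(1,3)->N->(0,3) | ant1:(0,3)->W->(0,2)
  grid max=3 at (0,2)
Step 2: ant0:(0,3)->W->(0,2) | ant1:(0,2)->E->(0,3)
  grid max=4 at (0,2)
Step 3: ant0:(0,2)->E->(0,3) | ant1:(0,3)->W->(0,2)
  grid max=5 at (0,2)
Step 4: ant0:(0,3)->W->(0,2) | ant1:(0,2)->E->(0,3)
  grid max=6 at (0,2)
Step 5: ant0:(0,2)->E->(0,3) | ant1:(0,3)->W->(0,2)
  grid max=7 at (0,2)
Step 6: ant0:(0,3)->W->(0,2) | ant1:(0,2)->E->(0,3)
  grid max=8 at (0,2)
Final grid:
  0 0 8 6
  0 0 0 0
  0 0 0 0
  0 0 0 0
Max pheromone 8 at (0,2)

Answer: (0,2)=8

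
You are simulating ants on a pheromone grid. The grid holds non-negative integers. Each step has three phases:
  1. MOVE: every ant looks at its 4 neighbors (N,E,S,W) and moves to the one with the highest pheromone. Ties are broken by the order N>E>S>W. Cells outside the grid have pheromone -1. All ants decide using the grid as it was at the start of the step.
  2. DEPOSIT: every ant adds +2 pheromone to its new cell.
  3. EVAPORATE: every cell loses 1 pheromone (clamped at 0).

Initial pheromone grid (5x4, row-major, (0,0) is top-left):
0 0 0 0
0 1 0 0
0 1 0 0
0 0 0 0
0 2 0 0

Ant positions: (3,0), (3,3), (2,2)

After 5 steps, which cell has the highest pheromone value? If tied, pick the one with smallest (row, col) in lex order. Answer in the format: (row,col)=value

Answer: (2,1)=6

Derivation:
Step 1: ant0:(3,0)->N->(2,0) | ant1:(3,3)->N->(2,3) | ant2:(2,2)->W->(2,1)
  grid max=2 at (2,1)
Step 2: ant0:(2,0)->E->(2,1) | ant1:(2,3)->N->(1,3) | ant2:(2,1)->W->(2,0)
  grid max=3 at (2,1)
Step 3: ant0:(2,1)->W->(2,0) | ant1:(1,3)->N->(0,3) | ant2:(2,0)->E->(2,1)
  grid max=4 at (2,1)
Step 4: ant0:(2,0)->E->(2,1) | ant1:(0,3)->S->(1,3) | ant2:(2,1)->W->(2,0)
  grid max=5 at (2,1)
Step 5: ant0:(2,1)->W->(2,0) | ant1:(1,3)->N->(0,3) | ant2:(2,0)->E->(2,1)
  grid max=6 at (2,1)
Final grid:
  0 0 0 1
  0 0 0 0
  5 6 0 0
  0 0 0 0
  0 0 0 0
Max pheromone 6 at (2,1)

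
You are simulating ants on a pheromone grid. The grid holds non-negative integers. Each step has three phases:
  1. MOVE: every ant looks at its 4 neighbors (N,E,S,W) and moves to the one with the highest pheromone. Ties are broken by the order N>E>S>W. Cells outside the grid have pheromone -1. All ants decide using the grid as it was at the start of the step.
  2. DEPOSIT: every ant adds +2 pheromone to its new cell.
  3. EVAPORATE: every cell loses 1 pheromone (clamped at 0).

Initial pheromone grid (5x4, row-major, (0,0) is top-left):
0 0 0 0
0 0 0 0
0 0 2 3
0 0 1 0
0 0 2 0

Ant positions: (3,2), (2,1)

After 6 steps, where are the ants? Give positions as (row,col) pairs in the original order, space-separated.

Step 1: ant0:(3,2)->N->(2,2) | ant1:(2,1)->E->(2,2)
  grid max=5 at (2,2)
Step 2: ant0:(2,2)->E->(2,3) | ant1:(2,2)->E->(2,3)
  grid max=5 at (2,3)
Step 3: ant0:(2,3)->W->(2,2) | ant1:(2,3)->W->(2,2)
  grid max=7 at (2,2)
Step 4: ant0:(2,2)->E->(2,3) | ant1:(2,2)->E->(2,3)
  grid max=7 at (2,3)
Step 5: ant0:(2,3)->W->(2,2) | ant1:(2,3)->W->(2,2)
  grid max=9 at (2,2)
Step 6: ant0:(2,2)->E->(2,3) | ant1:(2,2)->E->(2,3)
  grid max=9 at (2,3)

(2,3) (2,3)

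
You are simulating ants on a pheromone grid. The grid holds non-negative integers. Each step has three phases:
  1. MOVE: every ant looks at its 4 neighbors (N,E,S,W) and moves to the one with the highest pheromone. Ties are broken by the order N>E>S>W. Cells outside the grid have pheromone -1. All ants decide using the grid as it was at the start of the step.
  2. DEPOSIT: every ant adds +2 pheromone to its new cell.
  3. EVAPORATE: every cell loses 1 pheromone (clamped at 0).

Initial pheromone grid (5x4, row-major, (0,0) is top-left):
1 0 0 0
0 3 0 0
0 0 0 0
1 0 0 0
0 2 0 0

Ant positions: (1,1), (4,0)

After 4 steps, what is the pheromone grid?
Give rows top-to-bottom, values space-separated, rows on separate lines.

After step 1: ants at (0,1),(4,1)
  0 1 0 0
  0 2 0 0
  0 0 0 0
  0 0 0 0
  0 3 0 0
After step 2: ants at (1,1),(3,1)
  0 0 0 0
  0 3 0 0
  0 0 0 0
  0 1 0 0
  0 2 0 0
After step 3: ants at (0,1),(4,1)
  0 1 0 0
  0 2 0 0
  0 0 0 0
  0 0 0 0
  0 3 0 0
After step 4: ants at (1,1),(3,1)
  0 0 0 0
  0 3 0 0
  0 0 0 0
  0 1 0 0
  0 2 0 0

0 0 0 0
0 3 0 0
0 0 0 0
0 1 0 0
0 2 0 0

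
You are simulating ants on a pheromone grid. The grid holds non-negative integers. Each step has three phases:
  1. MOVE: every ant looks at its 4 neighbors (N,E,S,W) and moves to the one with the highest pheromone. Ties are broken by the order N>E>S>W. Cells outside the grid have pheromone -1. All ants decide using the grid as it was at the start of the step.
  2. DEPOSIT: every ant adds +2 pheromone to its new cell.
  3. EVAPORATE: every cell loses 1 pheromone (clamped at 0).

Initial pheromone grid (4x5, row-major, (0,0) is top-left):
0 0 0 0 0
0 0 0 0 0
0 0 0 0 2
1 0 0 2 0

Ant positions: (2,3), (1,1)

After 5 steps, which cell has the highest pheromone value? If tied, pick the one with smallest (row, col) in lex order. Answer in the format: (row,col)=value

Answer: (2,4)=3

Derivation:
Step 1: ant0:(2,3)->E->(2,4) | ant1:(1,1)->N->(0,1)
  grid max=3 at (2,4)
Step 2: ant0:(2,4)->N->(1,4) | ant1:(0,1)->E->(0,2)
  grid max=2 at (2,4)
Step 3: ant0:(1,4)->S->(2,4) | ant1:(0,2)->E->(0,3)
  grid max=3 at (2,4)
Step 4: ant0:(2,4)->N->(1,4) | ant1:(0,3)->E->(0,4)
  grid max=2 at (2,4)
Step 5: ant0:(1,4)->S->(2,4) | ant1:(0,4)->S->(1,4)
  grid max=3 at (2,4)
Final grid:
  0 0 0 0 0
  0 0 0 0 2
  0 0 0 0 3
  0 0 0 0 0
Max pheromone 3 at (2,4)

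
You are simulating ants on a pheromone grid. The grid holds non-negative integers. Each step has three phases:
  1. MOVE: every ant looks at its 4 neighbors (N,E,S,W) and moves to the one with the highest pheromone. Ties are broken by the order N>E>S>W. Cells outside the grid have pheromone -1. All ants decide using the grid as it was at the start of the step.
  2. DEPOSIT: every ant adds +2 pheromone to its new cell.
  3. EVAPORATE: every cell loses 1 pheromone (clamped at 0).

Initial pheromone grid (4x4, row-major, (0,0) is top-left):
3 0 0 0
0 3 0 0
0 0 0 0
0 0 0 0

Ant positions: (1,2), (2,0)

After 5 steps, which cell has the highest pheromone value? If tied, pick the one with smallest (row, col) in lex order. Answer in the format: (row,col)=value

Step 1: ant0:(1,2)->W->(1,1) | ant1:(2,0)->N->(1,0)
  grid max=4 at (1,1)
Step 2: ant0:(1,1)->W->(1,0) | ant1:(1,0)->E->(1,1)
  grid max=5 at (1,1)
Step 3: ant0:(1,0)->E->(1,1) | ant1:(1,1)->W->(1,0)
  grid max=6 at (1,1)
Step 4: ant0:(1,1)->W->(1,0) | ant1:(1,0)->E->(1,1)
  grid max=7 at (1,1)
Step 5: ant0:(1,0)->E->(1,1) | ant1:(1,1)->W->(1,0)
  grid max=8 at (1,1)
Final grid:
  0 0 0 0
  5 8 0 0
  0 0 0 0
  0 0 0 0
Max pheromone 8 at (1,1)

Answer: (1,1)=8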